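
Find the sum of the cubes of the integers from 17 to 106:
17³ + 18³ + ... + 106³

Use ∑_{k=1}^{n} k³ = [n(n+1)/2]², then subtract the first 16 terms.
∑_{k=1}^{106} k³ = [106×107/2]² = 5671² = 32160241
∑_{k=1}^{16} k³ = [16×17/2]² = 136² = 18496
∑_{k=17}^{106} k³ = 32160241 - 18496 = 32141745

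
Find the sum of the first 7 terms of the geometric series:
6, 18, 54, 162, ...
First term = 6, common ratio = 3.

Sₙ = a(1 - rⁿ) / (1 - r)
S_7 = 6(1 - 3^7) / (1 - 3)
S_7 = 6(1 - 2187) / (-2)
S_7 = 6558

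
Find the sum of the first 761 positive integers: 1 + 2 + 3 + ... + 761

Formula: ∑k = n(n+1)/2
= 761×762/2
= 579882/2
= 289941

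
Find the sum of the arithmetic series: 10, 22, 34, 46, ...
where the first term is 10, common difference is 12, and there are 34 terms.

Sₙ = n/2 × (first + last)
Last term = a + (n-1)d = 10 + (34-1)×12 = 406
S_34 = 34/2 × (10 + 406)
S_34 = 34/2 × 416 = 7072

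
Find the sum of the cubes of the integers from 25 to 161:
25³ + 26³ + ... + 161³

Use ∑_{k=1}^{n} k³ = [n(n+1)/2]², then subtract the first 24 terms.
∑_{k=1}^{161} k³ = [161×162/2]² = 13041² = 170067681
∑_{k=1}^{24} k³ = [24×25/2]² = 300² = 90000
∑_{k=25}^{161} k³ = 170067681 - 90000 = 169977681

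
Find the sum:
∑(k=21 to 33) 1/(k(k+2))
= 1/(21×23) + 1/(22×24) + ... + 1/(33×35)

Partial fractions: 1/(k(k+2)) = (1/2)[1/k - 1/(k+2)]
Telescoping leaves the first two and last two terms:
= (1/2)[1/21 + 1/22 - 1/34 - 1/35]
= 689/39270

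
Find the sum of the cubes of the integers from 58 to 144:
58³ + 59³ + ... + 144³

Use ∑_{k=1}^{n} k³ = [n(n+1)/2]², then subtract the first 57 terms.
∑_{k=1}^{144} k³ = [144×145/2]² = 10440² = 108993600
∑_{k=1}^{57} k³ = [57×58/2]² = 1653² = 2732409
∑_{k=58}^{144} k³ = 108993600 - 2732409 = 106261191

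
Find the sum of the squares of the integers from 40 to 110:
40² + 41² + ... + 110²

Use ∑_{k=1}^{n} k² = n(n+1)(2n+1)/6, then subtract the first 39 terms.
∑_{k=1}^{110} k² = 110×111×221/6 = 449735
∑_{k=1}^{39} k² = 39×40×79/6 = 20540
∑_{k=40}^{110} k² = 449735 - 20540 = 429195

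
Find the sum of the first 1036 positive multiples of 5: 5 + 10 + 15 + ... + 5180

Factor out 5: = 5(1 + 2 + ... + 1036) = 5 × n(n+1)/2
= 5 × 1036×1037/2
= 5 × 537166
= 2685830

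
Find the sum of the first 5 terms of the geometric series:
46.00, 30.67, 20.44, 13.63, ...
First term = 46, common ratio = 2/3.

Sₙ = a(1 - rⁿ) / (1 - r)
S_5 = 46(1 - (2/3)^5) / (1 - (2/3))
S_5 = 46(1 - (32/243)) / (1/3)
S_5 = 9706/81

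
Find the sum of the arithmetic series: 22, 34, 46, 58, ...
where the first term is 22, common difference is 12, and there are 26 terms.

Sₙ = n/2 × (first + last)
Last term = a + (n-1)d = 22 + (26-1)×12 = 322
S_26 = 26/2 × (22 + 322)
S_26 = 26/2 × 344 = 4472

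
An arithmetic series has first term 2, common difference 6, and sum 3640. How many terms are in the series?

Using S = n/2 × [2a + (n-1)d]
3640 = n/2 × [2(2) + (n-1)(6)]
3640 = n/2 × [4 + 6n - 6]
7280 = n × [-2 + 6n]
6n² + (-2)n - 7280 = 0
Discriminant: Δ = (-2)² - 4(6)(-7280) = 4 + 174720 = 174724
√Δ = 418
n = [-(-2) + √Δ] / (2·6) = (2 + 418) / 12 = 420 / 12 = 35
(The negative root is discarded since n must be a positive integer.)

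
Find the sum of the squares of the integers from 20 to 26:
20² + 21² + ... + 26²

Use ∑_{k=1}^{n} k² = n(n+1)(2n+1)/6, then subtract the first 19 terms.
∑_{k=1}^{26} k² = 26×27×53/6 = 6201
∑_{k=1}^{19} k² = 19×20×39/6 = 2470
∑_{k=20}^{26} k² = 6201 - 2470 = 3731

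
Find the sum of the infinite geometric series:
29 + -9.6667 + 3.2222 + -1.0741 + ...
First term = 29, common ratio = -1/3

For |r| < 1, S = a / (1 - r)
S = 29 / (1 - (-1/3))
S = 29 / (4/3)
S = 87/4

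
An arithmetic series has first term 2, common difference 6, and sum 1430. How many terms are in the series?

Using S = n/2 × [2a + (n-1)d]
1430 = n/2 × [2(2) + (n-1)(6)]
1430 = n/2 × [4 + 6n - 6]
2860 = n × [-2 + 6n]
6n² + (-2)n - 2860 = 0
Discriminant: Δ = (-2)² - 4(6)(-2860) = 4 + 68640 = 68644
√Δ = 262
n = [-(-2) + √Δ] / (2·6) = (2 + 262) / 12 = 264 / 12 = 22
(The negative root is discarded since n must be a positive integer.)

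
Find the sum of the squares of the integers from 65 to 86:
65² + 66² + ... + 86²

Use ∑_{k=1}^{n} k² = n(n+1)(2n+1)/6, then subtract the first 64 terms.
∑_{k=1}^{86} k² = 86×87×173/6 = 215731
∑_{k=1}^{64} k² = 64×65×129/6 = 89440
∑_{k=65}^{86} k² = 215731 - 89440 = 126291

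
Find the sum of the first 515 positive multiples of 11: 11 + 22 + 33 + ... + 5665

Factor out 11: = 11(1 + 2 + ... + 515) = 11 × n(n+1)/2
= 11 × 515×516/2
= 11 × 132870
= 1461570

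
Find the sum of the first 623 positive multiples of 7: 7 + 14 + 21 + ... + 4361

Factor out 7: = 7(1 + 2 + ... + 623) = 7 × n(n+1)/2
= 7 × 623×624/2
= 7 × 194376
= 1360632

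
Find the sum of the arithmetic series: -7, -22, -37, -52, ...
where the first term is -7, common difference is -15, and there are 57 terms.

Sₙ = n/2 × (first + last)
Last term = a + (n-1)d = -7 + (57-1)×(-15) = -847
S_57 = 57/2 × (-7 + (-847))
S_57 = 57/2 × (-854) = -24339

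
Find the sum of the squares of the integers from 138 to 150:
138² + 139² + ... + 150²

Use ∑_{k=1}^{n} k² = n(n+1)(2n+1)/6, then subtract the first 137 terms.
∑_{k=1}^{150} k² = 150×151×301/6 = 1136275
∑_{k=1}^{137} k² = 137×138×275/6 = 866525
∑_{k=138}^{150} k² = 1136275 - 866525 = 269750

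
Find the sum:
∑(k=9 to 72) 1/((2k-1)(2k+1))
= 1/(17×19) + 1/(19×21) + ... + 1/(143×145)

Partial fractions: 1/((2k-1)(2k+1)) = (1/2)[1/(2k-1) - 1/(2k+1)]
The series telescopes:
= (1/2)[1/17 - 1/145]
= 64/2465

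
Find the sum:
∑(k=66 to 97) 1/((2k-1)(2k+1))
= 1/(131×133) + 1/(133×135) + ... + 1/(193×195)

Partial fractions: 1/((2k-1)(2k+1)) = (1/2)[1/(2k-1) - 1/(2k+1)]
The series telescopes:
= (1/2)[1/131 - 1/195]
= 32/25545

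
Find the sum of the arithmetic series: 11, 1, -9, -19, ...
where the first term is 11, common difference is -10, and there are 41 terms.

Sₙ = n/2 × (first + last)
Last term = a + (n-1)d = 11 + (41-1)×(-10) = -389
S_41 = 41/2 × (11 + (-389))
S_41 = 41/2 × (-378) = -7749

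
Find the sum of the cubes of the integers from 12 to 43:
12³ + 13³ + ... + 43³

Use ∑_{k=1}^{n} k³ = [n(n+1)/2]², then subtract the first 11 terms.
∑_{k=1}^{43} k³ = [43×44/2]² = 946² = 894916
∑_{k=1}^{11} k³ = [11×12/2]² = 66² = 4356
∑_{k=12}^{43} k³ = 894916 - 4356 = 890560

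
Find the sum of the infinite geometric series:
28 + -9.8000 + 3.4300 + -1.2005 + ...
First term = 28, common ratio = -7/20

For |r| < 1, S = a / (1 - r)
S = 28 / (1 - (-7/20))
S = 28 / (27/20)
S = 560/27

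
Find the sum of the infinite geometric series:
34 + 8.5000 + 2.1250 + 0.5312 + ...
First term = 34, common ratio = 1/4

For |r| < 1, S = a / (1 - r)
S = 34 / (1 - (1/4))
S = 34 / (3/4)
S = 136/3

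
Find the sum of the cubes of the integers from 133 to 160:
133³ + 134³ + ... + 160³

Use ∑_{k=1}^{n} k³ = [n(n+1)/2]², then subtract the first 132 terms.
∑_{k=1}^{160} k³ = [160×161/2]² = 12880² = 165894400
∑_{k=1}^{132} k³ = [132×133/2]² = 8778² = 77053284
∑_{k=133}^{160} k³ = 165894400 - 77053284 = 88841116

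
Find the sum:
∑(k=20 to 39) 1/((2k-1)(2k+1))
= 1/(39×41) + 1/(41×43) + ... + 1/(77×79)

Partial fractions: 1/((2k-1)(2k+1)) = (1/2)[1/(2k-1) - 1/(2k+1)]
The series telescopes:
= (1/2)[1/39 - 1/79]
= 20/3081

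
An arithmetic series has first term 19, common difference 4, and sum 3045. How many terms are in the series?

Using S = n/2 × [2a + (n-1)d]
3045 = n/2 × [2(19) + (n-1)(4)]
3045 = n/2 × [38 + 4n - 4]
6090 = n × [34 + 4n]
4n² + (34)n - 6090 = 0
Discriminant: Δ = (34)² - 4(4)(-6090) = 1156 + 97440 = 98596
√Δ = 314
n = [-(34) + √Δ] / (2·4) = (-34 + 314) / 8 = 280 / 8 = 35
(The negative root is discarded since n must be a positive integer.)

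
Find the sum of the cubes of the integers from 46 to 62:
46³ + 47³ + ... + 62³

Use ∑_{k=1}^{n} k³ = [n(n+1)/2]², then subtract the first 45 terms.
∑_{k=1}^{62} k³ = [62×63/2]² = 1953² = 3814209
∑_{k=1}^{45} k³ = [45×46/2]² = 1035² = 1071225
∑_{k=46}^{62} k³ = 3814209 - 1071225 = 2742984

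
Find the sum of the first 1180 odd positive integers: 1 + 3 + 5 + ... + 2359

Sum of first n odd numbers = n²
= 1180²
= 1392400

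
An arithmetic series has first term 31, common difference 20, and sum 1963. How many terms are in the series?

Using S = n/2 × [2a + (n-1)d]
1963 = n/2 × [2(31) + (n-1)(20)]
1963 = n/2 × [62 + 20n - 20]
3926 = n × [42 + 20n]
20n² + (42)n - 3926 = 0
Discriminant: Δ = (42)² - 4(20)(-3926) = 1764 + 314080 = 315844
√Δ = 562
n = [-(42) + √Δ] / (2·20) = (-42 + 562) / 40 = 520 / 40 = 13
(The negative root is discarded since n must be a positive integer.)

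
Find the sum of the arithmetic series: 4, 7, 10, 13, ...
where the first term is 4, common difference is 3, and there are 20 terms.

Sₙ = n/2 × (first + last)
Last term = a + (n-1)d = 4 + (20-1)×3 = 61
S_20 = 20/2 × (4 + 61)
S_20 = 20/2 × 65 = 650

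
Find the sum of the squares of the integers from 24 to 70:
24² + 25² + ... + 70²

Use ∑_{k=1}^{n} k² = n(n+1)(2n+1)/6, then subtract the first 23 terms.
∑_{k=1}^{70} k² = 70×71×141/6 = 116795
∑_{k=1}^{23} k² = 23×24×47/6 = 4324
∑_{k=24}^{70} k² = 116795 - 4324 = 112471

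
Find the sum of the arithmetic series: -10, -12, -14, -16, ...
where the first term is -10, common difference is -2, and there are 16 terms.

Sₙ = n/2 × (first + last)
Last term = a + (n-1)d = -10 + (16-1)×(-2) = -40
S_16 = 16/2 × (-10 + (-40))
S_16 = 16/2 × (-50) = -400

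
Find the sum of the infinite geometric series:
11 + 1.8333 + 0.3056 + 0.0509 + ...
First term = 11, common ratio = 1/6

For |r| < 1, S = a / (1 - r)
S = 11 / (1 - (1/6))
S = 11 / (5/6)
S = 66/5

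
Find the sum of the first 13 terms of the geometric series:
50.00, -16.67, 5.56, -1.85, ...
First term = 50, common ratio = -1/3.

Sₙ = a(1 - rⁿ) / (1 - r)
S_13 = 50(1 - (-1/3)^13) / (1 - (-1/3))
S_13 = 50(1 - (-1/1594323)) / (4/3)
S_13 = 19929050/531441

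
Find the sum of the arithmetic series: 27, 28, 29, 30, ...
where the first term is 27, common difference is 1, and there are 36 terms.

Sₙ = n/2 × (first + last)
Last term = a + (n-1)d = 27 + (36-1)×1 = 62
S_36 = 36/2 × (27 + 62)
S_36 = 36/2 × 89 = 1602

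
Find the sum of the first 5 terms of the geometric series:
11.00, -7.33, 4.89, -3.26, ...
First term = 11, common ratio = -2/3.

Sₙ = a(1 - rⁿ) / (1 - r)
S_5 = 11(1 - (-2/3)^5) / (1 - (-2/3))
S_5 = 11(1 - (-32/243)) / (5/3)
S_5 = 605/81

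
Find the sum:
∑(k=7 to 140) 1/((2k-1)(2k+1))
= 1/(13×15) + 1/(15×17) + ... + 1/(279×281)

Partial fractions: 1/((2k-1)(2k+1)) = (1/2)[1/(2k-1) - 1/(2k+1)]
The series telescopes:
= (1/2)[1/13 - 1/281]
= 134/3653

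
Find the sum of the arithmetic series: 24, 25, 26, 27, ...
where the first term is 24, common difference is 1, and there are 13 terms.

Sₙ = n/2 × (first + last)
Last term = a + (n-1)d = 24 + (13-1)×1 = 36
S_13 = 13/2 × (24 + 36)
S_13 = 13/2 × 60 = 390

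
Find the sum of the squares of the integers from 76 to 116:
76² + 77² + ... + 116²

Use ∑_{k=1}^{n} k² = n(n+1)(2n+1)/6, then subtract the first 75 terms.
∑_{k=1}^{116} k² = 116×117×233/6 = 527046
∑_{k=1}^{75} k² = 75×76×151/6 = 143450
∑_{k=76}^{116} k² = 527046 - 143450 = 383596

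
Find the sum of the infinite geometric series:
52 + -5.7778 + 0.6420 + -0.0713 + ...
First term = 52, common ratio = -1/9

For |r| < 1, S = a / (1 - r)
S = 52 / (1 - (-1/9))
S = 52 / (10/9)
S = 234/5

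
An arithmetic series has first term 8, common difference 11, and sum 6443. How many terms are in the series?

Using S = n/2 × [2a + (n-1)d]
6443 = n/2 × [2(8) + (n-1)(11)]
6443 = n/2 × [16 + 11n - 11]
12886 = n × [5 + 11n]
11n² + (5)n - 12886 = 0
Discriminant: Δ = (5)² - 4(11)(-12886) = 25 + 566984 = 567009
√Δ = 753
n = [-(5) + √Δ] / (2·11) = (-5 + 753) / 22 = 748 / 22 = 34
(The negative root is discarded since n must be a positive integer.)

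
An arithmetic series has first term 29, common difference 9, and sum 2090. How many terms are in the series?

Using S = n/2 × [2a + (n-1)d]
2090 = n/2 × [2(29) + (n-1)(9)]
2090 = n/2 × [58 + 9n - 9]
4180 = n × [49 + 9n]
9n² + (49)n - 4180 = 0
Discriminant: Δ = (49)² - 4(9)(-4180) = 2401 + 150480 = 152881
√Δ = 391
n = [-(49) + √Δ] / (2·9) = (-49 + 391) / 18 = 342 / 18 = 19
(The negative root is discarded since n must be a positive integer.)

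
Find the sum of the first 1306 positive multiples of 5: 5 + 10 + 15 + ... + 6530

Factor out 5: = 5(1 + 2 + ... + 1306) = 5 × n(n+1)/2
= 5 × 1306×1307/2
= 5 × 853471
= 4267355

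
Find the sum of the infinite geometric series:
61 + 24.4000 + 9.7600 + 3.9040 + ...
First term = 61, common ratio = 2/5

For |r| < 1, S = a / (1 - r)
S = 61 / (1 - (2/5))
S = 61 / (3/5)
S = 305/3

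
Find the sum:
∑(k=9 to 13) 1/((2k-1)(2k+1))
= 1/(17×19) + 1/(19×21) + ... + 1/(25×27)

Partial fractions: 1/((2k-1)(2k+1)) = (1/2)[1/(2k-1) - 1/(2k+1)]
The series telescopes:
= (1/2)[1/17 - 1/27]
= 5/459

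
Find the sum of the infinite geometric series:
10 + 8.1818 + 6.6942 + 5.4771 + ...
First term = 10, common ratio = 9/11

For |r| < 1, S = a / (1 - r)
S = 10 / (1 - (9/11))
S = 10 / (2/11)
S = 55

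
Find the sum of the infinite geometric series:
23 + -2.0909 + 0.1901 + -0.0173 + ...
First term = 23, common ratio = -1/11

For |r| < 1, S = a / (1 - r)
S = 23 / (1 - (-1/11))
S = 23 / (12/11)
S = 253/12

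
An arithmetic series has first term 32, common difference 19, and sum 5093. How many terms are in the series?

Using S = n/2 × [2a + (n-1)d]
5093 = n/2 × [2(32) + (n-1)(19)]
5093 = n/2 × [64 + 19n - 19]
10186 = n × [45 + 19n]
19n² + (45)n - 10186 = 0
Discriminant: Δ = (45)² - 4(19)(-10186) = 2025 + 774136 = 776161
√Δ = 881
n = [-(45) + √Δ] / (2·19) = (-45 + 881) / 38 = 836 / 38 = 22
(The negative root is discarded since n must be a positive integer.)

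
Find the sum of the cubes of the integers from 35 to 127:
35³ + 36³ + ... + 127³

Use ∑_{k=1}^{n} k³ = [n(n+1)/2]², then subtract the first 34 terms.
∑_{k=1}^{127} k³ = [127×128/2]² = 8128² = 66064384
∑_{k=1}^{34} k³ = [34×35/2]² = 595² = 354025
∑_{k=35}^{127} k³ = 66064384 - 354025 = 65710359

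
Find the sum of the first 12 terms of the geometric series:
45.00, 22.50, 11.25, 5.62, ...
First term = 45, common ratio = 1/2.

Sₙ = a(1 - rⁿ) / (1 - r)
S_12 = 45(1 - (1/2)^12) / (1 - (1/2))
S_12 = 45(1 - (1/4096)) / (1/2)
S_12 = 184275/2048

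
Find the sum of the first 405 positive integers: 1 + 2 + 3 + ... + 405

Formula: ∑k = n(n+1)/2
= 405×406/2
= 164430/2
= 82215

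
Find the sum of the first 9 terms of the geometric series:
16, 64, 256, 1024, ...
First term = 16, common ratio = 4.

Sₙ = a(1 - rⁿ) / (1 - r)
S_9 = 16(1 - 4^9) / (1 - 4)
S_9 = 16(1 - 262144) / (-3)
S_9 = 1398096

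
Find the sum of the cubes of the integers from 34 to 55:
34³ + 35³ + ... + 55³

Use ∑_{k=1}^{n} k³ = [n(n+1)/2]², then subtract the first 33 terms.
∑_{k=1}^{55} k³ = [55×56/2]² = 1540² = 2371600
∑_{k=1}^{33} k³ = [33×34/2]² = 561² = 314721
∑_{k=34}^{55} k³ = 2371600 - 314721 = 2056879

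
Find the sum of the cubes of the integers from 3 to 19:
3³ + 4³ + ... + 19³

Use ∑_{k=1}^{n} k³ = [n(n+1)/2]², then subtract the first 2 terms.
∑_{k=1}^{19} k³ = [19×20/2]² = 190² = 36100
∑_{k=1}^{2} k³ = [2×3/2]² = 3² = 9
∑_{k=3}^{19} k³ = 36100 - 9 = 36091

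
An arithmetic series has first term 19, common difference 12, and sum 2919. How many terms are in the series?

Using S = n/2 × [2a + (n-1)d]
2919 = n/2 × [2(19) + (n-1)(12)]
2919 = n/2 × [38 + 12n - 12]
5838 = n × [26 + 12n]
12n² + (26)n - 5838 = 0
Discriminant: Δ = (26)² - 4(12)(-5838) = 676 + 280224 = 280900
√Δ = 530
n = [-(26) + √Δ] / (2·12) = (-26 + 530) / 24 = 504 / 24 = 21
(The negative root is discarded since n must be a positive integer.)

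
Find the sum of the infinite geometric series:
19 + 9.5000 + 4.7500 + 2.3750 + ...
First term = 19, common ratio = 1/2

For |r| < 1, S = a / (1 - r)
S = 19 / (1 - (1/2))
S = 19 / (1/2)
S = 38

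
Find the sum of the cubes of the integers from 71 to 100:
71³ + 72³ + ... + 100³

Use ∑_{k=1}^{n} k³ = [n(n+1)/2]², then subtract the first 70 terms.
∑_{k=1}^{100} k³ = [100×101/2]² = 5050² = 25502500
∑_{k=1}^{70} k³ = [70×71/2]² = 2485² = 6175225
∑_{k=71}^{100} k³ = 25502500 - 6175225 = 19327275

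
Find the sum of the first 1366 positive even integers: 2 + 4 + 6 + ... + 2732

Sum of first n even numbers = n(n+1)
= 1366×1367
= 1867322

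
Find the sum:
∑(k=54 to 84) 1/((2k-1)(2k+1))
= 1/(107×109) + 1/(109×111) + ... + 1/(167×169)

Partial fractions: 1/((2k-1)(2k+1)) = (1/2)[1/(2k-1) - 1/(2k+1)]
The series telescopes:
= (1/2)[1/107 - 1/169]
= 31/18083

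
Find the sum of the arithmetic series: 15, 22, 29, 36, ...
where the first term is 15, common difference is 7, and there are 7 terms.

Sₙ = n/2 × (first + last)
Last term = a + (n-1)d = 15 + (7-1)×7 = 57
S_7 = 7/2 × (15 + 57)
S_7 = 7/2 × 72 = 252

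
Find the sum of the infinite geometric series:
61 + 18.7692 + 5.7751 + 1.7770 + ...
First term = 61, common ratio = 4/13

For |r| < 1, S = a / (1 - r)
S = 61 / (1 - (4/13))
S = 61 / (9/13)
S = 793/9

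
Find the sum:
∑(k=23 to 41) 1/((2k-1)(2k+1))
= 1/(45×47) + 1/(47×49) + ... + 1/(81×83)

Partial fractions: 1/((2k-1)(2k+1)) = (1/2)[1/(2k-1) - 1/(2k+1)]
The series telescopes:
= (1/2)[1/45 - 1/83]
= 19/3735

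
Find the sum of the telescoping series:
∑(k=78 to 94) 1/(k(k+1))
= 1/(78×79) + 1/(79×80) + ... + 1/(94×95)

Partial fractions: 1/(k(k+1)) = 1/k - 1/(k+1)
The series telescopes:
= (1/78 - 1/79) + (1/79 - 1/80) + ... + (1/94 - 1/95)
= 1/78 - 1/95
= 17/7410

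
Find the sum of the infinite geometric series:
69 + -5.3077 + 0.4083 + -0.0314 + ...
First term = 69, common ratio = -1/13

For |r| < 1, S = a / (1 - r)
S = 69 / (1 - (-1/13))
S = 69 / (14/13)
S = 897/14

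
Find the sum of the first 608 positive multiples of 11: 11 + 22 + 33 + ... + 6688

Factor out 11: = 11(1 + 2 + ... + 608) = 11 × n(n+1)/2
= 11 × 608×609/2
= 11 × 185136
= 2036496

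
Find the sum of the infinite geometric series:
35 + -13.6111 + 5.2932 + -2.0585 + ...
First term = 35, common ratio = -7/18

For |r| < 1, S = a / (1 - r)
S = 35 / (1 - (-7/18))
S = 35 / (25/18)
S = 126/5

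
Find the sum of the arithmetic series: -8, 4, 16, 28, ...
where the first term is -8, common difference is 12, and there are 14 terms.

Sₙ = n/2 × (first + last)
Last term = a + (n-1)d = -8 + (14-1)×12 = 148
S_14 = 14/2 × (-8 + 148)
S_14 = 14/2 × 140 = 980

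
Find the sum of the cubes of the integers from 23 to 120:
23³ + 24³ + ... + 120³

Use ∑_{k=1}^{n} k³ = [n(n+1)/2]², then subtract the first 22 terms.
∑_{k=1}^{120} k³ = [120×121/2]² = 7260² = 52707600
∑_{k=1}^{22} k³ = [22×23/2]² = 253² = 64009
∑_{k=23}^{120} k³ = 52707600 - 64009 = 52643591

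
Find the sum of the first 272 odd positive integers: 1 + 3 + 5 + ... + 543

Sum of first n odd numbers = n²
= 272²
= 73984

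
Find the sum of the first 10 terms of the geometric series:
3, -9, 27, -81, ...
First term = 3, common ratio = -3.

Sₙ = a(1 - rⁿ) / (1 - r)
S_10 = 3(1 - (-3)^10) / (1 - (-3))
S_10 = 3(1 - 59049) / (4)
S_10 = -44286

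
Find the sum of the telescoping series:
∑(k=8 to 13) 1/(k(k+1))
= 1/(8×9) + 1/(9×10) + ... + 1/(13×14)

Partial fractions: 1/(k(k+1)) = 1/k - 1/(k+1)
The series telescopes:
= (1/8 - 1/9) + (1/9 - 1/10) + ... + (1/13 - 1/14)
= 1/8 - 1/14
= 3/56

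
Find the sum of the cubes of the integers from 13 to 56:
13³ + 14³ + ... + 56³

Use ∑_{k=1}^{n} k³ = [n(n+1)/2]², then subtract the first 12 terms.
∑_{k=1}^{56} k³ = [56×57/2]² = 1596² = 2547216
∑_{k=1}^{12} k³ = [12×13/2]² = 78² = 6084
∑_{k=13}^{56} k³ = 2547216 - 6084 = 2541132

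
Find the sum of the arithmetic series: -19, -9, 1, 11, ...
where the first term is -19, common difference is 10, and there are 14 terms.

Sₙ = n/2 × (first + last)
Last term = a + (n-1)d = -19 + (14-1)×10 = 111
S_14 = 14/2 × (-19 + 111)
S_14 = 14/2 × 92 = 644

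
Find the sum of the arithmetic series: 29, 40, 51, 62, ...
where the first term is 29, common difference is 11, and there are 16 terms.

Sₙ = n/2 × (first + last)
Last term = a + (n-1)d = 29 + (16-1)×11 = 194
S_16 = 16/2 × (29 + 194)
S_16 = 16/2 × 223 = 1784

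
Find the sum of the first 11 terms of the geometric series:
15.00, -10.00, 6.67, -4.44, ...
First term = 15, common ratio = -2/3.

Sₙ = a(1 - rⁿ) / (1 - r)
S_11 = 15(1 - (-2/3)^11) / (1 - (-2/3))
S_11 = 15(1 - (-2048/177147)) / (5/3)
S_11 = 179195/19683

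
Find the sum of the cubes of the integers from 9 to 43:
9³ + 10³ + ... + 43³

Use ∑_{k=1}^{n} k³ = [n(n+1)/2]², then subtract the first 8 terms.
∑_{k=1}^{43} k³ = [43×44/2]² = 946² = 894916
∑_{k=1}^{8} k³ = [8×9/2]² = 36² = 1296
∑_{k=9}^{43} k³ = 894916 - 1296 = 893620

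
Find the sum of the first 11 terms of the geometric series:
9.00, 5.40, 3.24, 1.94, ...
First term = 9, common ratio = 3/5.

Sₙ = a(1 - rⁿ) / (1 - r)
S_11 = 9(1 - (3/5)^11) / (1 - (3/5))
S_11 = 9(1 - (177147/48828125)) / (2/5)
S_11 = 218929401/9765625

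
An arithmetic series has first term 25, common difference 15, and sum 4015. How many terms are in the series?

Using S = n/2 × [2a + (n-1)d]
4015 = n/2 × [2(25) + (n-1)(15)]
4015 = n/2 × [50 + 15n - 15]
8030 = n × [35 + 15n]
15n² + (35)n - 8030 = 0
Discriminant: Δ = (35)² - 4(15)(-8030) = 1225 + 481800 = 483025
√Δ = 695
n = [-(35) + √Δ] / (2·15) = (-35 + 695) / 30 = 660 / 30 = 22
(The negative root is discarded since n must be a positive integer.)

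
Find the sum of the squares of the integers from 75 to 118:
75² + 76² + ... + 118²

Use ∑_{k=1}^{n} k² = n(n+1)(2n+1)/6, then subtract the first 74 terms.
∑_{k=1}^{118} k² = 118×119×237/6 = 554659
∑_{k=1}^{74} k² = 74×75×149/6 = 137825
∑_{k=75}^{118} k² = 554659 - 137825 = 416834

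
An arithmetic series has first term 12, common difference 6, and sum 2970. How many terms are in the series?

Using S = n/2 × [2a + (n-1)d]
2970 = n/2 × [2(12) + (n-1)(6)]
2970 = n/2 × [24 + 6n - 6]
5940 = n × [18 + 6n]
6n² + (18)n - 5940 = 0
Discriminant: Δ = (18)² - 4(6)(-5940) = 324 + 142560 = 142884
√Δ = 378
n = [-(18) + √Δ] / (2·6) = (-18 + 378) / 12 = 360 / 12 = 30
(The negative root is discarded since n must be a positive integer.)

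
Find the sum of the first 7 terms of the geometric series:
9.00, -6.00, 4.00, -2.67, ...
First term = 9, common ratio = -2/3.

Sₙ = a(1 - rⁿ) / (1 - r)
S_7 = 9(1 - (-2/3)^7) / (1 - (-2/3))
S_7 = 9(1 - (-128/2187)) / (5/3)
S_7 = 463/81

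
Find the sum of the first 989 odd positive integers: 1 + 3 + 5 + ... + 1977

Sum of first n odd numbers = n²
= 989²
= 978121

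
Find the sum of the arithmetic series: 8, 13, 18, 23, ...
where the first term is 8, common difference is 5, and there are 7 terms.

Sₙ = n/2 × (first + last)
Last term = a + (n-1)d = 8 + (7-1)×5 = 38
S_7 = 7/2 × (8 + 38)
S_7 = 7/2 × 46 = 161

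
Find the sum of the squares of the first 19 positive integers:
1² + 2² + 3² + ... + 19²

Formula: ∑k² = n(n+1)(2n+1)/6
= 19×20×39/6
= 14820/6
= 2470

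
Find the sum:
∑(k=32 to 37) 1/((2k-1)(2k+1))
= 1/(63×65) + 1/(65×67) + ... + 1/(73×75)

Partial fractions: 1/((2k-1)(2k+1)) = (1/2)[1/(2k-1) - 1/(2k+1)]
The series telescopes:
= (1/2)[1/63 - 1/75]
= 2/1575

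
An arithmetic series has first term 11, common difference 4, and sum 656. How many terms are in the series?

Using S = n/2 × [2a + (n-1)d]
656 = n/2 × [2(11) + (n-1)(4)]
656 = n/2 × [22 + 4n - 4]
1312 = n × [18 + 4n]
4n² + (18)n - 1312 = 0
Discriminant: Δ = (18)² - 4(4)(-1312) = 324 + 20992 = 21316
√Δ = 146
n = [-(18) + √Δ] / (2·4) = (-18 + 146) / 8 = 128 / 8 = 16
(The negative root is discarded since n must be a positive integer.)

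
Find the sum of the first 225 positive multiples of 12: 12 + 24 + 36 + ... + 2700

Factor out 12: = 12(1 + 2 + ... + 225) = 12 × n(n+1)/2
= 12 × 225×226/2
= 12 × 25425
= 305100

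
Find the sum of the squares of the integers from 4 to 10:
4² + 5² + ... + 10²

Use ∑_{k=1}^{n} k² = n(n+1)(2n+1)/6, then subtract the first 3 terms.
∑_{k=1}^{10} k² = 10×11×21/6 = 385
∑_{k=1}^{3} k² = 3×4×7/6 = 14
∑_{k=4}^{10} k² = 385 - 14 = 371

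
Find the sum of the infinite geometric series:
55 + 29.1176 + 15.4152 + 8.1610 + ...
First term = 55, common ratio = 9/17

For |r| < 1, S = a / (1 - r)
S = 55 / (1 - (9/17))
S = 55 / (8/17)
S = 935/8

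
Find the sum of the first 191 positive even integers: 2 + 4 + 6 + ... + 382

Sum of first n even numbers = n(n+1)
= 191×192
= 36672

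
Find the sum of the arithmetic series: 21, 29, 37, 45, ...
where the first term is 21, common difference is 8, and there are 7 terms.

Sₙ = n/2 × (first + last)
Last term = a + (n-1)d = 21 + (7-1)×8 = 69
S_7 = 7/2 × (21 + 69)
S_7 = 7/2 × 90 = 315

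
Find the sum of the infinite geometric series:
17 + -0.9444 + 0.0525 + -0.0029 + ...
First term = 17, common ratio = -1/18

For |r| < 1, S = a / (1 - r)
S = 17 / (1 - (-1/18))
S = 17 / (19/18)
S = 306/19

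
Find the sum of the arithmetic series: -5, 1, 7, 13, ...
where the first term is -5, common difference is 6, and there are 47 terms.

Sₙ = n/2 × (first + last)
Last term = a + (n-1)d = -5 + (47-1)×6 = 271
S_47 = 47/2 × (-5 + 271)
S_47 = 47/2 × 266 = 6251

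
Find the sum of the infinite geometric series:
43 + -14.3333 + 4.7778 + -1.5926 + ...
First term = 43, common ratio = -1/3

For |r| < 1, S = a / (1 - r)
S = 43 / (1 - (-1/3))
S = 43 / (4/3)
S = 129/4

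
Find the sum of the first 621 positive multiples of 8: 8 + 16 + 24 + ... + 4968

Factor out 8: = 8(1 + 2 + ... + 621) = 8 × n(n+1)/2
= 8 × 621×622/2
= 8 × 193131
= 1545048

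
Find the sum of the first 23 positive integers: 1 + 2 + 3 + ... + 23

Formula: ∑k = n(n+1)/2
= 23×24/2
= 552/2
= 276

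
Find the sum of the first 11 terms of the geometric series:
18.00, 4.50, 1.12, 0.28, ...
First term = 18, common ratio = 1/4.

Sₙ = a(1 - rⁿ) / (1 - r)
S_11 = 18(1 - (1/4)^11) / (1 - (1/4))
S_11 = 18(1 - (1/4194304)) / (3/4)
S_11 = 12582909/524288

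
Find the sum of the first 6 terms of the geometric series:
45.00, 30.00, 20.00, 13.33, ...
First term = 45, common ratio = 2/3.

Sₙ = a(1 - rⁿ) / (1 - r)
S_6 = 45(1 - (2/3)^6) / (1 - (2/3))
S_6 = 45(1 - (64/729)) / (1/3)
S_6 = 3325/27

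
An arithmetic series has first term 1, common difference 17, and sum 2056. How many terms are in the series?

Using S = n/2 × [2a + (n-1)d]
2056 = n/2 × [2(1) + (n-1)(17)]
2056 = n/2 × [2 + 17n - 17]
4112 = n × [-15 + 17n]
17n² + (-15)n - 4112 = 0
Discriminant: Δ = (-15)² - 4(17)(-4112) = 225 + 279616 = 279841
√Δ = 529
n = [-(-15) + √Δ] / (2·17) = (15 + 529) / 34 = 544 / 34 = 16
(The negative root is discarded since n must be a positive integer.)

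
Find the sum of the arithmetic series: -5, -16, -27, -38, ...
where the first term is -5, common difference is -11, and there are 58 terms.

Sₙ = n/2 × (first + last)
Last term = a + (n-1)d = -5 + (58-1)×(-11) = -632
S_58 = 58/2 × (-5 + (-632))
S_58 = 58/2 × (-637) = -18473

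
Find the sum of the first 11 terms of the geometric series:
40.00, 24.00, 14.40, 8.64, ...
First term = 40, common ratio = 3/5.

Sₙ = a(1 - rⁿ) / (1 - r)
S_11 = 40(1 - (3/5)^11) / (1 - (3/5))
S_11 = 40(1 - (177147/48828125)) / (2/5)
S_11 = 194603912/1953125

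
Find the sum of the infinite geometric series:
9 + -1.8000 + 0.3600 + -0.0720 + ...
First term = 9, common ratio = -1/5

For |r| < 1, S = a / (1 - r)
S = 9 / (1 - (-1/5))
S = 9 / (6/5)
S = 15/2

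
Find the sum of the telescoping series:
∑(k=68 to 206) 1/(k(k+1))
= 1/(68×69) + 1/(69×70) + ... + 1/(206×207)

Partial fractions: 1/(k(k+1)) = 1/k - 1/(k+1)
The series telescopes:
= (1/68 - 1/69) + (1/69 - 1/70) + ... + (1/206 - 1/207)
= 1/68 - 1/207
= 139/14076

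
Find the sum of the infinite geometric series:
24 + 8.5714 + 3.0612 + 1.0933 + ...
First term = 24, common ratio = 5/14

For |r| < 1, S = a / (1 - r)
S = 24 / (1 - (5/14))
S = 24 / (9/14)
S = 112/3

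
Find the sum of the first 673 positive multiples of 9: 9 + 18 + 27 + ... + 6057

Factor out 9: = 9(1 + 2 + ... + 673) = 9 × n(n+1)/2
= 9 × 673×674/2
= 9 × 226801
= 2041209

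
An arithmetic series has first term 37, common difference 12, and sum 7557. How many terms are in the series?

Using S = n/2 × [2a + (n-1)d]
7557 = n/2 × [2(37) + (n-1)(12)]
7557 = n/2 × [74 + 12n - 12]
15114 = n × [62 + 12n]
12n² + (62)n - 15114 = 0
Discriminant: Δ = (62)² - 4(12)(-15114) = 3844 + 725472 = 729316
√Δ = 854
n = [-(62) + √Δ] / (2·12) = (-62 + 854) / 24 = 792 / 24 = 33
(The negative root is discarded since n must be a positive integer.)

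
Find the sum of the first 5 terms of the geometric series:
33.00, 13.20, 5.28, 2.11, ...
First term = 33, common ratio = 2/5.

Sₙ = a(1 - rⁿ) / (1 - r)
S_5 = 33(1 - (2/5)^5) / (1 - (2/5))
S_5 = 33(1 - (32/3125)) / (3/5)
S_5 = 34023/625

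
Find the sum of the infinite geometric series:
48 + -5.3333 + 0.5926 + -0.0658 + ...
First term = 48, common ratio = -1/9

For |r| < 1, S = a / (1 - r)
S = 48 / (1 - (-1/9))
S = 48 / (10/9)
S = 216/5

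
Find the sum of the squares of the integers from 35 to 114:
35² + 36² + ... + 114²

Use ∑_{k=1}^{n} k² = n(n+1)(2n+1)/6, then subtract the first 34 terms.
∑_{k=1}^{114} k² = 114×115×229/6 = 500365
∑_{k=1}^{34} k² = 34×35×69/6 = 13685
∑_{k=35}^{114} k² = 500365 - 13685 = 486680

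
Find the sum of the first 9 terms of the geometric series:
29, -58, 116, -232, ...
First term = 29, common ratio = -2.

Sₙ = a(1 - rⁿ) / (1 - r)
S_9 = 29(1 - (-2)^9) / (1 - (-2))
S_9 = 29(1 - (-512)) / (3)
S_9 = 4959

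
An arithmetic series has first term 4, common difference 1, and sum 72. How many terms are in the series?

Using S = n/2 × [2a + (n-1)d]
72 = n/2 × [2(4) + (n-1)(1)]
72 = n/2 × [8 + 1n - 1]
144 = n × [7 + 1n]
1n² + (7)n - 144 = 0
Discriminant: Δ = (7)² - 4(1)(-144) = 49 + 576 = 625
√Δ = 25
n = [-(7) + √Δ] / (2·1) = (-7 + 25) / 2 = 18 / 2 = 9
(The negative root is discarded since n must be a positive integer.)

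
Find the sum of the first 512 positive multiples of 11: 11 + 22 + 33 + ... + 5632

Factor out 11: = 11(1 + 2 + ... + 512) = 11 × n(n+1)/2
= 11 × 512×513/2
= 11 × 131328
= 1444608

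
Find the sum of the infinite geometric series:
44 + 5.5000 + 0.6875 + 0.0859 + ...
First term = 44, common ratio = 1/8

For |r| < 1, S = a / (1 - r)
S = 44 / (1 - (1/8))
S = 44 / (7/8)
S = 352/7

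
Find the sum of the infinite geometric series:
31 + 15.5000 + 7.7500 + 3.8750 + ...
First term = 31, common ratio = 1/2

For |r| < 1, S = a / (1 - r)
S = 31 / (1 - (1/2))
S = 31 / (1/2)
S = 62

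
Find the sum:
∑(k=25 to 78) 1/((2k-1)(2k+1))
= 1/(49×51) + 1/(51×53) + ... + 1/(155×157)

Partial fractions: 1/((2k-1)(2k+1)) = (1/2)[1/(2k-1) - 1/(2k+1)]
The series telescopes:
= (1/2)[1/49 - 1/157]
= 54/7693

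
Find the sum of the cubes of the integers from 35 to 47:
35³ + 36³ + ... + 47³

Use ∑_{k=1}^{n} k³ = [n(n+1)/2]², then subtract the first 34 terms.
∑_{k=1}^{47} k³ = [47×48/2]² = 1128² = 1272384
∑_{k=1}^{34} k³ = [34×35/2]² = 595² = 354025
∑_{k=35}^{47} k³ = 1272384 - 354025 = 918359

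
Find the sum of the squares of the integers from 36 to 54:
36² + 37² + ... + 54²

Use ∑_{k=1}^{n} k² = n(n+1)(2n+1)/6, then subtract the first 35 terms.
∑_{k=1}^{54} k² = 54×55×109/6 = 53955
∑_{k=1}^{35} k² = 35×36×71/6 = 14910
∑_{k=36}^{54} k² = 53955 - 14910 = 39045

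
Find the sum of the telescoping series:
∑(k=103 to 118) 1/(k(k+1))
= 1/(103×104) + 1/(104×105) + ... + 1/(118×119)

Partial fractions: 1/(k(k+1)) = 1/k - 1/(k+1)
The series telescopes:
= (1/103 - 1/104) + (1/104 - 1/105) + ... + (1/118 - 1/119)
= 1/103 - 1/119
= 16/12257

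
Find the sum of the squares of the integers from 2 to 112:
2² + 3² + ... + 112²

Use ∑_{k=1}^{n} k² = n(n+1)(2n+1)/6, then subtract the first 1 terms.
∑_{k=1}^{112} k² = 112×113×225/6 = 474600
∑_{k=1}^{1} k² = 1×2×3/6 = 1
∑_{k=2}^{112} k² = 474600 - 1 = 474599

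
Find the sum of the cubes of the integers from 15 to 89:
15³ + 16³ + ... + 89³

Use ∑_{k=1}^{n} k³ = [n(n+1)/2]², then subtract the first 14 terms.
∑_{k=1}^{89} k³ = [89×90/2]² = 4005² = 16040025
∑_{k=1}^{14} k³ = [14×15/2]² = 105² = 11025
∑_{k=15}^{89} k³ = 16040025 - 11025 = 16029000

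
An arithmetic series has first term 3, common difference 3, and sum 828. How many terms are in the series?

Using S = n/2 × [2a + (n-1)d]
828 = n/2 × [2(3) + (n-1)(3)]
828 = n/2 × [6 + 3n - 3]
1656 = n × [3 + 3n]
3n² + (3)n - 1656 = 0
Discriminant: Δ = (3)² - 4(3)(-1656) = 9 + 19872 = 19881
√Δ = 141
n = [-(3) + √Δ] / (2·3) = (-3 + 141) / 6 = 138 / 6 = 23
(The negative root is discarded since n must be a positive integer.)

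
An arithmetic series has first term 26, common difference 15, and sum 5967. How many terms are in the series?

Using S = n/2 × [2a + (n-1)d]
5967 = n/2 × [2(26) + (n-1)(15)]
5967 = n/2 × [52 + 15n - 15]
11934 = n × [37 + 15n]
15n² + (37)n - 11934 = 0
Discriminant: Δ = (37)² - 4(15)(-11934) = 1369 + 716040 = 717409
√Δ = 847
n = [-(37) + √Δ] / (2·15) = (-37 + 847) / 30 = 810 / 30 = 27
(The negative root is discarded since n must be a positive integer.)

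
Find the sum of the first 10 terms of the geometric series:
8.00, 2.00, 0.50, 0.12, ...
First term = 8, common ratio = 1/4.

Sₙ = a(1 - rⁿ) / (1 - r)
S_10 = 8(1 - (1/4)^10) / (1 - (1/4))
S_10 = 8(1 - (1/1048576)) / (3/4)
S_10 = 349525/32768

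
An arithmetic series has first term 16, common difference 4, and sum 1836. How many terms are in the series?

Using S = n/2 × [2a + (n-1)d]
1836 = n/2 × [2(16) + (n-1)(4)]
1836 = n/2 × [32 + 4n - 4]
3672 = n × [28 + 4n]
4n² + (28)n - 3672 = 0
Discriminant: Δ = (28)² - 4(4)(-3672) = 784 + 58752 = 59536
√Δ = 244
n = [-(28) + √Δ] / (2·4) = (-28 + 244) / 8 = 216 / 8 = 27
(The negative root is discarded since n must be a positive integer.)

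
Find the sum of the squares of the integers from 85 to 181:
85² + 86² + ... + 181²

Use ∑_{k=1}^{n} k² = n(n+1)(2n+1)/6, then subtract the first 84 terms.
∑_{k=1}^{181} k² = 181×182×363/6 = 1992991
∑_{k=1}^{84} k² = 84×85×169/6 = 201110
∑_{k=85}^{181} k² = 1992991 - 201110 = 1791881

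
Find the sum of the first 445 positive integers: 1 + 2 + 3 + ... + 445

Formula: ∑k = n(n+1)/2
= 445×446/2
= 198470/2
= 99235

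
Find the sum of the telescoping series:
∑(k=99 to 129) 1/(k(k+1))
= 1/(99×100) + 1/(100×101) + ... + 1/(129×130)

Partial fractions: 1/(k(k+1)) = 1/k - 1/(k+1)
The series telescopes:
= (1/99 - 1/100) + (1/100 - 1/101) + ... + (1/129 - 1/130)
= 1/99 - 1/130
= 31/12870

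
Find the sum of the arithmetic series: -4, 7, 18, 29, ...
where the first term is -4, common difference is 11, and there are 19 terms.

Sₙ = n/2 × (first + last)
Last term = a + (n-1)d = -4 + (19-1)×11 = 194
S_19 = 19/2 × (-4 + 194)
S_19 = 19/2 × 190 = 1805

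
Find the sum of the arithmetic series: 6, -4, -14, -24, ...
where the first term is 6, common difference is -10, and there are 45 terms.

Sₙ = n/2 × (first + last)
Last term = a + (n-1)d = 6 + (45-1)×(-10) = -434
S_45 = 45/2 × (6 + (-434))
S_45 = 45/2 × (-428) = -9630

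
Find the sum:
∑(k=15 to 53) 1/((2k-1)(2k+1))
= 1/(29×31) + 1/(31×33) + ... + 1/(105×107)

Partial fractions: 1/((2k-1)(2k+1)) = (1/2)[1/(2k-1) - 1/(2k+1)]
The series telescopes:
= (1/2)[1/29 - 1/107]
= 39/3103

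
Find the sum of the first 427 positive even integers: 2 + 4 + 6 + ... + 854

Sum of first n even numbers = n(n+1)
= 427×428
= 182756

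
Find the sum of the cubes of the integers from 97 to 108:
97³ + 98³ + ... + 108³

Use ∑_{k=1}^{n} k³ = [n(n+1)/2]², then subtract the first 96 terms.
∑_{k=1}^{108} k³ = [108×109/2]² = 5886² = 34644996
∑_{k=1}^{96} k³ = [96×97/2]² = 4656² = 21678336
∑_{k=97}^{108} k³ = 34644996 - 21678336 = 12966660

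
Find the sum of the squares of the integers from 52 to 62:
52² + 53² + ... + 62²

Use ∑_{k=1}^{n} k² = n(n+1)(2n+1)/6, then subtract the first 51 terms.
∑_{k=1}^{62} k² = 62×63×125/6 = 81375
∑_{k=1}^{51} k² = 51×52×103/6 = 45526
∑_{k=52}^{62} k² = 81375 - 45526 = 35849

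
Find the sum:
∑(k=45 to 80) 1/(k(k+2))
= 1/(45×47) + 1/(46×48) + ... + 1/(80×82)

Partial fractions: 1/(k(k+2)) = (1/2)[1/k - 1/(k+2)]
Telescoping leaves the first two and last two terms:
= (1/2)[1/45 + 1/46 - 1/81 - 1/82]
= 7417/763830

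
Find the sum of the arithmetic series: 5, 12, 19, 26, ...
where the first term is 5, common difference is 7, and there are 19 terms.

Sₙ = n/2 × (first + last)
Last term = a + (n-1)d = 5 + (19-1)×7 = 131
S_19 = 19/2 × (5 + 131)
S_19 = 19/2 × 136 = 1292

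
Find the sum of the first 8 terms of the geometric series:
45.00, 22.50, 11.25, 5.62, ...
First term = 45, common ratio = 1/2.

Sₙ = a(1 - rⁿ) / (1 - r)
S_8 = 45(1 - (1/2)^8) / (1 - (1/2))
S_8 = 45(1 - (1/256)) / (1/2)
S_8 = 11475/128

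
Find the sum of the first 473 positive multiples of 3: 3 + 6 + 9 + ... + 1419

Factor out 3: = 3(1 + 2 + ... + 473) = 3 × n(n+1)/2
= 3 × 473×474/2
= 3 × 112101
= 336303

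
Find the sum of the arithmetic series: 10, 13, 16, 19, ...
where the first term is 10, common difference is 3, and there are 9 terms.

Sₙ = n/2 × (first + last)
Last term = a + (n-1)d = 10 + (9-1)×3 = 34
S_9 = 9/2 × (10 + 34)
S_9 = 9/2 × 44 = 198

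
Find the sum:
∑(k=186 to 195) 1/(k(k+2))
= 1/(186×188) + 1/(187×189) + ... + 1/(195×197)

Partial fractions: 1/(k(k+2)) = (1/2)[1/k - 1/(k+2)]
Telescoping leaves the first two and last two terms:
= (1/2)[1/186 + 1/187 - 1/196 - 1/197]
= 366475/1343002584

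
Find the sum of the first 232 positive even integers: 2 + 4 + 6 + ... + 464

Sum of first n even numbers = n(n+1)
= 232×233
= 54056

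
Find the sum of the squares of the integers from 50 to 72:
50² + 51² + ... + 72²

Use ∑_{k=1}^{n} k² = n(n+1)(2n+1)/6, then subtract the first 49 terms.
∑_{k=1}^{72} k² = 72×73×145/6 = 127020
∑_{k=1}^{49} k² = 49×50×99/6 = 40425
∑_{k=50}^{72} k² = 127020 - 40425 = 86595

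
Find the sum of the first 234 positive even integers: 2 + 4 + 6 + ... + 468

Sum of first n even numbers = n(n+1)
= 234×235
= 54990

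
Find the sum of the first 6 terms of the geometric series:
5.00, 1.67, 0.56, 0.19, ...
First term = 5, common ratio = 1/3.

Sₙ = a(1 - rⁿ) / (1 - r)
S_6 = 5(1 - (1/3)^6) / (1 - (1/3))
S_6 = 5(1 - (1/729)) / (2/3)
S_6 = 1820/243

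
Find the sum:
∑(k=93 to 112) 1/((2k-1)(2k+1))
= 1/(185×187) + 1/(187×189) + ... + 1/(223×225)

Partial fractions: 1/((2k-1)(2k+1)) = (1/2)[1/(2k-1) - 1/(2k+1)]
The series telescopes:
= (1/2)[1/185 - 1/225]
= 4/8325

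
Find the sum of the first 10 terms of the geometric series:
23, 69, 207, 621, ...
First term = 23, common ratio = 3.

Sₙ = a(1 - rⁿ) / (1 - r)
S_10 = 23(1 - 3^10) / (1 - 3)
S_10 = 23(1 - 59049) / (-2)
S_10 = 679052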